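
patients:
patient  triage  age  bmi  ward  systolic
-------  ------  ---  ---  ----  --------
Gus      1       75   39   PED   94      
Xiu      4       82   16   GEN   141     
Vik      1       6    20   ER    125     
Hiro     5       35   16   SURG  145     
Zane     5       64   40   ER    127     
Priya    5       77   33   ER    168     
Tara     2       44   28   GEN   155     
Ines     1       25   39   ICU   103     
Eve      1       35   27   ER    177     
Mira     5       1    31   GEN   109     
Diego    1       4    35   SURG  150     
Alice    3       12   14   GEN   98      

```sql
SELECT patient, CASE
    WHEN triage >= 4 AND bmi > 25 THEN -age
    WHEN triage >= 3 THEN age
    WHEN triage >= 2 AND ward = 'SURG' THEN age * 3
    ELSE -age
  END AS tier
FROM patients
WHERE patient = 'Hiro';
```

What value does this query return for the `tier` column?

35

patient = Hiro: triage=5, age=35, bmi=16, ward=SURG, systolic=145.
triage >= 4 AND bmi > 25 → false
triage >= 3 → true → 35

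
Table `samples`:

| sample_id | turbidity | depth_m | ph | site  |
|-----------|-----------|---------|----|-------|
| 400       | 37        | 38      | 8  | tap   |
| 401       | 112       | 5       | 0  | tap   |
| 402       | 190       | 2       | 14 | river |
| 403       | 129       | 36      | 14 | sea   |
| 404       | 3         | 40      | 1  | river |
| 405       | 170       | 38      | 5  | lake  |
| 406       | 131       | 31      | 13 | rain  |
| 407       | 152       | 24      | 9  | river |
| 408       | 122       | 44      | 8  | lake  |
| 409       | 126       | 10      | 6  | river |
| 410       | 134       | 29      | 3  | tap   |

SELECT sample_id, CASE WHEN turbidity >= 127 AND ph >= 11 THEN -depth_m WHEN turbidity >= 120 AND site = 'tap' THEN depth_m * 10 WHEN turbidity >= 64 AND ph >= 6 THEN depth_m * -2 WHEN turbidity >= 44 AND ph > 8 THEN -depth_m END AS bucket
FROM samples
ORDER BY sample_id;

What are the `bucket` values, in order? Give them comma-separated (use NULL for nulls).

sample_id=400: (no match → NULL) → NULL
sample_id=401: (no match → NULL) → NULL
sample_id=402: turbidity >= 127 AND ph >= 11 → -2
sample_id=403: turbidity >= 127 AND ph >= 11 → -36
sample_id=404: (no match → NULL) → NULL
sample_id=405: (no match → NULL) → NULL
sample_id=406: turbidity >= 127 AND ph >= 11 → -31
sample_id=407: turbidity >= 64 AND ph >= 6 → -48
sample_id=408: turbidity >= 64 AND ph >= 6 → -88
sample_id=409: turbidity >= 64 AND ph >= 6 → -20
sample_id=410: turbidity >= 120 AND site = 'tap' → 290

NULL, NULL, -2, -36, NULL, NULL, -31, -48, -88, -20, 290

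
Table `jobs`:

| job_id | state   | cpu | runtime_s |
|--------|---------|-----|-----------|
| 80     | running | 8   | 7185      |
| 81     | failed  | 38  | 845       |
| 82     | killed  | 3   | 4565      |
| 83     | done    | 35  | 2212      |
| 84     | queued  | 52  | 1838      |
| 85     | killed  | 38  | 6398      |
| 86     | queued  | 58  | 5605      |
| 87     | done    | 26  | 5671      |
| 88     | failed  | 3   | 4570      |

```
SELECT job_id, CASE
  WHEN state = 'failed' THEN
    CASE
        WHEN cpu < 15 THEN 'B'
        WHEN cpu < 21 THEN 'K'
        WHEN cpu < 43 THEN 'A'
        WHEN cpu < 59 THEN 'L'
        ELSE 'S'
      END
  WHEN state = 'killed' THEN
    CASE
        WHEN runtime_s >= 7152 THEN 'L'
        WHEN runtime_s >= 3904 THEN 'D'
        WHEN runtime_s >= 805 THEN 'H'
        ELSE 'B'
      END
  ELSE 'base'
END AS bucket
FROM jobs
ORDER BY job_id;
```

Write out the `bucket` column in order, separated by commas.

job_id=80: state='running' → outer ELSE → base
job_id=81: state='failed' → inner[cpu < 43] → A
job_id=82: state='killed' → inner[runtime_s >= 3904] → D
job_id=83: state='done' → outer ELSE → base
job_id=84: state='queued' → outer ELSE → base
job_id=85: state='killed' → inner[runtime_s >= 3904] → D
job_id=86: state='queued' → outer ELSE → base
job_id=87: state='done' → outer ELSE → base
job_id=88: state='failed' → inner[cpu < 15] → B

base, A, D, base, base, D, base, base, B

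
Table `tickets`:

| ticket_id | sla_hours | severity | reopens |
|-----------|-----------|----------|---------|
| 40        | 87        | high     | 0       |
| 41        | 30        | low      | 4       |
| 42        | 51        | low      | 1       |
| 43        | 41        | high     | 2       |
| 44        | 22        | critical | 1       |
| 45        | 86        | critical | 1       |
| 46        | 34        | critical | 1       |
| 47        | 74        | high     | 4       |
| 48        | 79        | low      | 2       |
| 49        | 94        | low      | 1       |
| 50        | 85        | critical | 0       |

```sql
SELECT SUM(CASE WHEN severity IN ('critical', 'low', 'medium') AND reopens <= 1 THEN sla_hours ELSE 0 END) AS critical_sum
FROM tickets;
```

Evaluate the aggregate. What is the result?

ticket_id=40: ✗
ticket_id=41: ✗
ticket_id=42: ✓ → 51
ticket_id=43: ✗
ticket_id=44: ✓ → 22
ticket_id=45: ✓ → 86
ticket_id=46: ✓ → 34
ticket_id=47: ✗
ticket_id=48: ✗
ticket_id=49: ✓ → 94
ticket_id=50: ✓ → 85
critical_sum = 51 + 22 + 86 + 34 + 94 + 85 = 372

372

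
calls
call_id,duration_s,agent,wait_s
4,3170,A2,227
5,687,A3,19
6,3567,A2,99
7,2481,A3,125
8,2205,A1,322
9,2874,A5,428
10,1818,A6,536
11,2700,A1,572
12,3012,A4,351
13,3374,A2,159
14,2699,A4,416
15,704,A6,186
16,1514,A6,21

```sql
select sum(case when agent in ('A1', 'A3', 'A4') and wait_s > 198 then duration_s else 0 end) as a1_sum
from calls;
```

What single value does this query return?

call_id=4: ✗
call_id=5: ✗
call_id=6: ✗
call_id=7: ✗
call_id=8: ✓ → 2205
call_id=9: ✗
call_id=10: ✗
call_id=11: ✓ → 2700
call_id=12: ✓ → 3012
call_id=13: ✗
call_id=14: ✓ → 2699
call_id=15: ✗
call_id=16: ✗
a1_sum = 2205 + 2700 + 3012 + 2699 = 10616

10616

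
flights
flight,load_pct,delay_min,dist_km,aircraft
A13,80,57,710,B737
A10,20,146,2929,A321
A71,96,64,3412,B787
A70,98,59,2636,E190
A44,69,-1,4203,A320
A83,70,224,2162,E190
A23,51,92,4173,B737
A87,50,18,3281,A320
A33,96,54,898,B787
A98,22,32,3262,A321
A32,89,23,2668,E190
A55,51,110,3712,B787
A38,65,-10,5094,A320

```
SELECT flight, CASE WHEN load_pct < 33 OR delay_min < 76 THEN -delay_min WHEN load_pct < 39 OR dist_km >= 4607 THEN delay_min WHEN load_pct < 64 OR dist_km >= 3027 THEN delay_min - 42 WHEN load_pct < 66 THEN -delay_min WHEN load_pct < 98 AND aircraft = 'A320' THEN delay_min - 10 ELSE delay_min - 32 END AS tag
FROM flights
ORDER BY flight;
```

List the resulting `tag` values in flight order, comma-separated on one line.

flight=A10: load_pct < 33 OR delay_min < 76 → -146
flight=A13: load_pct < 33 OR delay_min < 76 → -57
flight=A23: load_pct < 64 OR dist_km >= 3027 → 50
flight=A32: load_pct < 33 OR delay_min < 76 → -23
flight=A33: load_pct < 33 OR delay_min < 76 → -54
flight=A38: load_pct < 33 OR delay_min < 76 → 10
flight=A44: load_pct < 33 OR delay_min < 76 → 1
flight=A55: load_pct < 64 OR dist_km >= 3027 → 68
flight=A70: load_pct < 33 OR delay_min < 76 → -59
flight=A71: load_pct < 33 OR delay_min < 76 → -64
flight=A83: ELSE → 192
flight=A87: load_pct < 33 OR delay_min < 76 → -18
flight=A98: load_pct < 33 OR delay_min < 76 → -32

-146, -57, 50, -23, -54, 10, 1, 68, -59, -64, 192, -18, -32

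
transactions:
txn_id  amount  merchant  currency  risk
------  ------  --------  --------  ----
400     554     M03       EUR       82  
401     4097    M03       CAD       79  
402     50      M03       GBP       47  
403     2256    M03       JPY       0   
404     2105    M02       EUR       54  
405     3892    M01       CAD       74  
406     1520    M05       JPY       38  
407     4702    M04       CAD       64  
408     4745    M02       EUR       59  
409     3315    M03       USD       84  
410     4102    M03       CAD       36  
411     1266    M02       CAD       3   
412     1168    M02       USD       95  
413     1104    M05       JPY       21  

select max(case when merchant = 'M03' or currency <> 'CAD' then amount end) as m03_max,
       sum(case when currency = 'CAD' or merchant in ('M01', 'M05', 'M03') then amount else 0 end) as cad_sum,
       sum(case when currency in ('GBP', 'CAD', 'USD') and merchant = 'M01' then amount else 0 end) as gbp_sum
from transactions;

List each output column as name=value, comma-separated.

m03_max=4745, cad_sum=26858, gbp_sum=3892

[m03_max: merchant = 'M03' or currency <> 'CAD']
txn_id=400: ✓ → 554
txn_id=401: ✓ → 4097
txn_id=402: ✓ → 50
txn_id=403: ✓ → 2256
txn_id=404: ✓ → 2105
txn_id=405: ✗
txn_id=406: ✓ → 1520
txn_id=407: ✗
txn_id=408: ✓ → 4745
txn_id=409: ✓ → 3315
txn_id=410: ✓ → 4102
txn_id=411: ✗
txn_id=412: ✓ → 1168
txn_id=413: ✓ → 1104
m03_max = MAX(554, 4097, 50, 2256, 2105, 1520, 4745, 3315, 4102, 1168, 1104) = 4745
—
[cad_sum: currency = 'CAD' or merchant in ('M01', 'M05', 'M03')]
txn_id=400: ✓ → 554
txn_id=401: ✓ → 4097
txn_id=402: ✓ → 50
txn_id=403: ✓ → 2256
txn_id=404: ✗
txn_id=405: ✓ → 3892
txn_id=406: ✓ → 1520
txn_id=407: ✓ → 4702
txn_id=408: ✗
txn_id=409: ✓ → 3315
txn_id=410: ✓ → 4102
txn_id=411: ✓ → 1266
txn_id=412: ✗
txn_id=413: ✓ → 1104
cad_sum = 554 + 4097 + 50 + 2256 + 3892 + 1520 + 4702 + 3315 + 4102 + 1266 + 1104 = 26858
—
[gbp_sum: currency in ('GBP', 'CAD', 'USD') and merchant = 'M01']
txn_id=400: ✗
txn_id=401: ✗
txn_id=402: ✗
txn_id=403: ✗
txn_id=404: ✗
txn_id=405: ✓ → 3892
txn_id=406: ✗
txn_id=407: ✗
txn_id=408: ✗
txn_id=409: ✗
txn_id=410: ✗
txn_id=411: ✗
txn_id=412: ✗
txn_id=413: ✗
gbp_sum = 3892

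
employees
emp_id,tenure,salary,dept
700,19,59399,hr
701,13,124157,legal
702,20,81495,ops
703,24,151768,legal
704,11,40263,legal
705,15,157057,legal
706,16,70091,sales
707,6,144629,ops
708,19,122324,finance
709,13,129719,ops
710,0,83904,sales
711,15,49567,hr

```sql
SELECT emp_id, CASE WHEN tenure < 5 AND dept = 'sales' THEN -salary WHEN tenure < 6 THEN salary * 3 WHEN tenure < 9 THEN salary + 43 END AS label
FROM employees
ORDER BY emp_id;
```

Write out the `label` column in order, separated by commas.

emp_id=700: (no match → NULL) → NULL
emp_id=701: (no match → NULL) → NULL
emp_id=702: (no match → NULL) → NULL
emp_id=703: (no match → NULL) → NULL
emp_id=704: (no match → NULL) → NULL
emp_id=705: (no match → NULL) → NULL
emp_id=706: (no match → NULL) → NULL
emp_id=707: tenure < 9 → 144672
emp_id=708: (no match → NULL) → NULL
emp_id=709: (no match → NULL) → NULL
emp_id=710: tenure < 5 AND dept = 'sales' → -83904
emp_id=711: (no match → NULL) → NULL

NULL, NULL, NULL, NULL, NULL, NULL, NULL, 144672, NULL, NULL, -83904, NULL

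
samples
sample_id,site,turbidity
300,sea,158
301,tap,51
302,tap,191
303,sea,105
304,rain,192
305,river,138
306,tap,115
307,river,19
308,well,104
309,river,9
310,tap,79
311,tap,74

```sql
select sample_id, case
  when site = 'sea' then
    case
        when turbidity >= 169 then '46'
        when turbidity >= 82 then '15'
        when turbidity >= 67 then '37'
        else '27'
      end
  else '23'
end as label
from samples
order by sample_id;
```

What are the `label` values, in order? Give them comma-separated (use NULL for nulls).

15, 23, 23, 15, 23, 23, 23, 23, 23, 23, 23, 23

sample_id=300: site='sea' → inner[turbidity >= 82] → 15
sample_id=301: site='tap' → outer ELSE → 23
sample_id=302: site='tap' → outer ELSE → 23
sample_id=303: site='sea' → inner[turbidity >= 82] → 15
sample_id=304: site='rain' → outer ELSE → 23
sample_id=305: site='river' → outer ELSE → 23
sample_id=306: site='tap' → outer ELSE → 23
sample_id=307: site='river' → outer ELSE → 23
sample_id=308: site='well' → outer ELSE → 23
sample_id=309: site='river' → outer ELSE → 23
sample_id=310: site='tap' → outer ELSE → 23
sample_id=311: site='tap' → outer ELSE → 23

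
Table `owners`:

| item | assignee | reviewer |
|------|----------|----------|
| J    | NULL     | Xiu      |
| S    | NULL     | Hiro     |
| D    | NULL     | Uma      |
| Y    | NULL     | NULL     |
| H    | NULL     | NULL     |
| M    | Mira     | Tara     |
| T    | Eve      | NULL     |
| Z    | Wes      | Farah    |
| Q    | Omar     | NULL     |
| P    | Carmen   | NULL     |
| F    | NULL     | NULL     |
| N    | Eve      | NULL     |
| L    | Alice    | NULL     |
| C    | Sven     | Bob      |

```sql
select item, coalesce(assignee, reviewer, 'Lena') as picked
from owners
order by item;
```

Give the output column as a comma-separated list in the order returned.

Sven, Uma, Lena, Lena, Xiu, Alice, Mira, Eve, Carmen, Omar, Hiro, Eve, Lena, Wes

item=C: assignee=Sven → Sven
item=D: assignee=NULL, reviewer=Uma → Uma
item=F: assignee=NULL, reviewer=NULL, → literal Lena → Lena
item=H: assignee=NULL, reviewer=NULL, → literal Lena → Lena
item=J: assignee=NULL, reviewer=Xiu → Xiu
item=L: assignee=Alice → Alice
item=M: assignee=Mira → Mira
item=N: assignee=Eve → Eve
item=P: assignee=Carmen → Carmen
item=Q: assignee=Omar → Omar
item=S: assignee=NULL, reviewer=Hiro → Hiro
item=T: assignee=Eve → Eve
item=Y: assignee=NULL, reviewer=NULL, → literal Lena → Lena
item=Z: assignee=Wes → Wes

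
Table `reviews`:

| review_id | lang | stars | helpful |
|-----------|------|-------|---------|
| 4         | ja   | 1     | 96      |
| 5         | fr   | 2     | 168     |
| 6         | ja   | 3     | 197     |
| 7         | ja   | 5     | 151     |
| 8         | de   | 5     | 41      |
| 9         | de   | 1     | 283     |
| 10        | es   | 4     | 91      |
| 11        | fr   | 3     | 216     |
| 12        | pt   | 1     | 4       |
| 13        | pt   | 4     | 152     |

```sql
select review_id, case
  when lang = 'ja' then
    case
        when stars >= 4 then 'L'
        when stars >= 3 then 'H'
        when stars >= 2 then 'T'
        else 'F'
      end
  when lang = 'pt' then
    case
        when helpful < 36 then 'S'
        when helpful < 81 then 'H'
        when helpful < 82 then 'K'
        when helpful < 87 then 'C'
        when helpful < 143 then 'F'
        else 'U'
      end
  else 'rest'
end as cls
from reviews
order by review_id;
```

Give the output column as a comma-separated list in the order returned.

F, rest, H, L, rest, rest, rest, rest, S, U

review_id=4: lang='ja' → inner[ELSE] → F
review_id=5: lang='fr' → outer ELSE → rest
review_id=6: lang='ja' → inner[stars >= 3] → H
review_id=7: lang='ja' → inner[stars >= 4] → L
review_id=8: lang='de' → outer ELSE → rest
review_id=9: lang='de' → outer ELSE → rest
review_id=10: lang='es' → outer ELSE → rest
review_id=11: lang='fr' → outer ELSE → rest
review_id=12: lang='pt' → inner[helpful < 36] → S
review_id=13: lang='pt' → inner[ELSE] → U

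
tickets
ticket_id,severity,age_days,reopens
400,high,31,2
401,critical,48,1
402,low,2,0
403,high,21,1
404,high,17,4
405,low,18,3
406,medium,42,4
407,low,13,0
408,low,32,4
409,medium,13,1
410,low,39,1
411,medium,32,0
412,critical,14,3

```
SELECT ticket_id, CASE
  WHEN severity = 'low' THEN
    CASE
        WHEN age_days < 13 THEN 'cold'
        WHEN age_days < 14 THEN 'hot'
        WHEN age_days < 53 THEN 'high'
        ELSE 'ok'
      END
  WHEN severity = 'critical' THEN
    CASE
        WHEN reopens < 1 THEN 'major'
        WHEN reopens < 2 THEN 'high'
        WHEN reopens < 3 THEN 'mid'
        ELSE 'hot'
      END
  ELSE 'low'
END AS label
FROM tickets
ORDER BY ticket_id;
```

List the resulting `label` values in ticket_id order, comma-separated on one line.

ticket_id=400: severity='high' → outer ELSE → low
ticket_id=401: severity='critical' → inner[reopens < 2] → high
ticket_id=402: severity='low' → inner[age_days < 13] → cold
ticket_id=403: severity='high' → outer ELSE → low
ticket_id=404: severity='high' → outer ELSE → low
ticket_id=405: severity='low' → inner[age_days < 53] → high
ticket_id=406: severity='medium' → outer ELSE → low
ticket_id=407: severity='low' → inner[age_days < 14] → hot
ticket_id=408: severity='low' → inner[age_days < 53] → high
ticket_id=409: severity='medium' → outer ELSE → low
ticket_id=410: severity='low' → inner[age_days < 53] → high
ticket_id=411: severity='medium' → outer ELSE → low
ticket_id=412: severity='critical' → inner[ELSE] → hot

low, high, cold, low, low, high, low, hot, high, low, high, low, hot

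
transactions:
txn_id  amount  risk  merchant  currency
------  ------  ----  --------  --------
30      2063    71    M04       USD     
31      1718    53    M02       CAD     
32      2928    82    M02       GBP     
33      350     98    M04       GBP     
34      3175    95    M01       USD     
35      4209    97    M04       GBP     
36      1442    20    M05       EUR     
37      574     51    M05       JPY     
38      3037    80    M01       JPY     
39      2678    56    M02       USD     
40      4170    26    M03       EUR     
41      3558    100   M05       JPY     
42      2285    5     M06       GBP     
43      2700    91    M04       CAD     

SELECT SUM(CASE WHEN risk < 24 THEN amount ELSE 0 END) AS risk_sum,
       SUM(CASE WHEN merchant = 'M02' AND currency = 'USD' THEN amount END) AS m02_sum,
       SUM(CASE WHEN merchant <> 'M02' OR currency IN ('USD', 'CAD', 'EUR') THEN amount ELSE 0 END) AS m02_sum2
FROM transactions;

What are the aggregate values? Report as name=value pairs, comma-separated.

risk_sum=3727, m02_sum=2678, m02_sum2=31959

[risk_sum: risk < 24]
txn_id=30: ✗
txn_id=31: ✗
txn_id=32: ✗
txn_id=33: ✗
txn_id=34: ✗
txn_id=35: ✗
txn_id=36: ✓ → 1442
txn_id=37: ✗
txn_id=38: ✗
txn_id=39: ✗
txn_id=40: ✗
txn_id=41: ✗
txn_id=42: ✓ → 2285
txn_id=43: ✗
risk_sum = 1442 + 2285 = 3727
—
[m02_sum: merchant = 'M02' AND currency = 'USD']
txn_id=30: ✗
txn_id=31: ✗
txn_id=32: ✗
txn_id=33: ✗
txn_id=34: ✗
txn_id=35: ✗
txn_id=36: ✗
txn_id=37: ✗
txn_id=38: ✗
txn_id=39: ✓ → 2678
txn_id=40: ✗
txn_id=41: ✗
txn_id=42: ✗
txn_id=43: ✗
m02_sum = 2678
—
[m02_sum2: merchant <> 'M02' OR currency IN ('USD', 'CAD', 'EUR')]
txn_id=30: ✓ → 2063
txn_id=31: ✓ → 1718
txn_id=32: ✗
txn_id=33: ✓ → 350
txn_id=34: ✓ → 3175
txn_id=35: ✓ → 4209
txn_id=36: ✓ → 1442
txn_id=37: ✓ → 574
txn_id=38: ✓ → 3037
txn_id=39: ✓ → 2678
txn_id=40: ✓ → 4170
txn_id=41: ✓ → 3558
txn_id=42: ✓ → 2285
txn_id=43: ✓ → 2700
m02_sum2 = 2063 + 1718 + 350 + 3175 + 4209 + 1442 + 574 + 3037 + 2678 + 4170 + 3558 + 2285 + 2700 = 31959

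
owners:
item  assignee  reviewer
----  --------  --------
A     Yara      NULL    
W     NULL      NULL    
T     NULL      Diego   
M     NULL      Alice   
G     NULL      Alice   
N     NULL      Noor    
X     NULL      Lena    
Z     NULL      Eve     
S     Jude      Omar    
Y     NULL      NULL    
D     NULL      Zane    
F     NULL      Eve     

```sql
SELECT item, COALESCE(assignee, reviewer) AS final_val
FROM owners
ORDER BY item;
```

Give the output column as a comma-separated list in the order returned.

Yara, Zane, Eve, Alice, Alice, Noor, Jude, Diego, NULL, Lena, NULL, Eve

item=A: assignee=Yara → Yara
item=D: assignee=NULL, reviewer=Zane → Zane
item=F: assignee=NULL, reviewer=Eve → Eve
item=G: assignee=NULL, reviewer=Alice → Alice
item=M: assignee=NULL, reviewer=Alice → Alice
item=N: assignee=NULL, reviewer=Noor → Noor
item=S: assignee=Jude → Jude
item=T: assignee=NULL, reviewer=Diego → Diego
item=W: assignee=NULL, reviewer=NULL (all NULL) → NULL
item=X: assignee=NULL, reviewer=Lena → Lena
item=Y: assignee=NULL, reviewer=NULL (all NULL) → NULL
item=Z: assignee=NULL, reviewer=Eve → Eve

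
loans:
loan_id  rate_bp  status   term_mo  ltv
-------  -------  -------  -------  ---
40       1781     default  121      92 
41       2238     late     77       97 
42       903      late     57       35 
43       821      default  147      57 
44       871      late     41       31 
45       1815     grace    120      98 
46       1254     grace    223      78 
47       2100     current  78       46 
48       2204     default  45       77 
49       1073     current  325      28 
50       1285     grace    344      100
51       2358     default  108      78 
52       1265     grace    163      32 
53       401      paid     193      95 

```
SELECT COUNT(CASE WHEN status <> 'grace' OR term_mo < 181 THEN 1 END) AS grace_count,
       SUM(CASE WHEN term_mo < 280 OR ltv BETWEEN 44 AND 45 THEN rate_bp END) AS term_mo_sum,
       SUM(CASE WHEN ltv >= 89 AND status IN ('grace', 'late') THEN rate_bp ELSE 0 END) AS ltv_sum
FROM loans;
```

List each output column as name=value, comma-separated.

[grace_count: status <> 'grace' OR term_mo < 181]
loan_id=40: ✓ → 1
loan_id=41: ✓ → 1
loan_id=42: ✓ → 1
loan_id=43: ✓ → 1
loan_id=44: ✓ → 1
loan_id=45: ✓ → 1
loan_id=46: ✗
loan_id=47: ✓ → 1
loan_id=48: ✓ → 1
loan_id=49: ✓ → 1
loan_id=50: ✗
loan_id=51: ✓ → 1
loan_id=52: ✓ → 1
loan_id=53: ✓ → 1
grace_count = COUNT(1, 1, 1, 1, 1, 1, 1, 1, 1, 1, 1, 1) = 12
—
[term_mo_sum: term_mo < 280 OR ltv BETWEEN 44 AND 45]
loan_id=40: ✓ → 1781
loan_id=41: ✓ → 2238
loan_id=42: ✓ → 903
loan_id=43: ✓ → 821
loan_id=44: ✓ → 871
loan_id=45: ✓ → 1815
loan_id=46: ✓ → 1254
loan_id=47: ✓ → 2100
loan_id=48: ✓ → 2204
loan_id=49: ✗
loan_id=50: ✗
loan_id=51: ✓ → 2358
loan_id=52: ✓ → 1265
loan_id=53: ✓ → 401
term_mo_sum = 1781 + 2238 + 903 + 821 + 871 + 1815 + 1254 + 2100 + 2204 + 2358 + 1265 + 401 = 18011
—
[ltv_sum: ltv >= 89 AND status IN ('grace', 'late')]
loan_id=40: ✗
loan_id=41: ✓ → 2238
loan_id=42: ✗
loan_id=43: ✗
loan_id=44: ✗
loan_id=45: ✓ → 1815
loan_id=46: ✗
loan_id=47: ✗
loan_id=48: ✗
loan_id=49: ✗
loan_id=50: ✓ → 1285
loan_id=51: ✗
loan_id=52: ✗
loan_id=53: ✗
ltv_sum = 2238 + 1815 + 1285 = 5338

grace_count=12, term_mo_sum=18011, ltv_sum=5338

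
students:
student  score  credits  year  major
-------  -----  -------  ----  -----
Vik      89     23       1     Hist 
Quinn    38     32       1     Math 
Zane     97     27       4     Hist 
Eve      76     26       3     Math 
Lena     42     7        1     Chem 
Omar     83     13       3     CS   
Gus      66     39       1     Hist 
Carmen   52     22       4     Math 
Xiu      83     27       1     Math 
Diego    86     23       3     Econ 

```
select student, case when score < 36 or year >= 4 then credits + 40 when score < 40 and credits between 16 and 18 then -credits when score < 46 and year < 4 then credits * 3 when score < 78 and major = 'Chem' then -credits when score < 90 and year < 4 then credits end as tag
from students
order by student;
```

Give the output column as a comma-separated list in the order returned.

62, 23, 26, 39, 21, 13, 96, 23, 27, 67

student=Carmen: score < 36 or year >= 4 → 62
student=Diego: score < 90 and year < 4 → 23
student=Eve: score < 90 and year < 4 → 26
student=Gus: score < 90 and year < 4 → 39
student=Lena: score < 46 and year < 4 → 21
student=Omar: score < 90 and year < 4 → 13
student=Quinn: score < 46 and year < 4 → 96
student=Vik: score < 90 and year < 4 → 23
student=Xiu: score < 90 and year < 4 → 27
student=Zane: score < 36 or year >= 4 → 67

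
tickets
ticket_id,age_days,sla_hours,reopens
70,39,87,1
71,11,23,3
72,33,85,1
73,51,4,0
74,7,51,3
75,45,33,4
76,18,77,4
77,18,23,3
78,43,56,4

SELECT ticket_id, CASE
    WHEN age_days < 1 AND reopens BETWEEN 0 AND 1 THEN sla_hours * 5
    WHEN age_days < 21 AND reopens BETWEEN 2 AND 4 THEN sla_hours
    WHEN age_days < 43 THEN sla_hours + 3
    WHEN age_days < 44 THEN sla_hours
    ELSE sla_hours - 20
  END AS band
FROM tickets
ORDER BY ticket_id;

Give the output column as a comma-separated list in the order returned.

ticket_id=70: age_days < 43 → 90
ticket_id=71: age_days < 21 AND reopens BETWEEN 2 AND 4 → 23
ticket_id=72: age_days < 43 → 88
ticket_id=73: ELSE → -16
ticket_id=74: age_days < 21 AND reopens BETWEEN 2 AND 4 → 51
ticket_id=75: ELSE → 13
ticket_id=76: age_days < 21 AND reopens BETWEEN 2 AND 4 → 77
ticket_id=77: age_days < 21 AND reopens BETWEEN 2 AND 4 → 23
ticket_id=78: age_days < 44 → 56

90, 23, 88, -16, 51, 13, 77, 23, 56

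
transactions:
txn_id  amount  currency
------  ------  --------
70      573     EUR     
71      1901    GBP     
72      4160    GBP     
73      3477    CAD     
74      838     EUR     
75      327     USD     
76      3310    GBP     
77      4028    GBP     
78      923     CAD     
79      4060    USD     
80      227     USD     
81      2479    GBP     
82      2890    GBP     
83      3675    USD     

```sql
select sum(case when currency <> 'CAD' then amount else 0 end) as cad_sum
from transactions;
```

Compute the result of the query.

txn_id=70: ✓ → 573
txn_id=71: ✓ → 1901
txn_id=72: ✓ → 4160
txn_id=73: ✗
txn_id=74: ✓ → 838
txn_id=75: ✓ → 327
txn_id=76: ✓ → 3310
txn_id=77: ✓ → 4028
txn_id=78: ✗
txn_id=79: ✓ → 4060
txn_id=80: ✓ → 227
txn_id=81: ✓ → 2479
txn_id=82: ✓ → 2890
txn_id=83: ✓ → 3675
cad_sum = 573 + 1901 + 4160 + 838 + 327 + 3310 + 4028 + 4060 + 227 + 2479 + 2890 + 3675 = 28468

28468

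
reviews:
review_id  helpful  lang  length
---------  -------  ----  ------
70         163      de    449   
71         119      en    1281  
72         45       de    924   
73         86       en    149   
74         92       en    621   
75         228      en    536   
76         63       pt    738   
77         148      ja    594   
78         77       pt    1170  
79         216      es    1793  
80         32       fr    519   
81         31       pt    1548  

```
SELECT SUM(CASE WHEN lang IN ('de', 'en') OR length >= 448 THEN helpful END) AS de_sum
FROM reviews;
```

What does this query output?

1300

review_id=70: ✓ → 163
review_id=71: ✓ → 119
review_id=72: ✓ → 45
review_id=73: ✓ → 86
review_id=74: ✓ → 92
review_id=75: ✓ → 228
review_id=76: ✓ → 63
review_id=77: ✓ → 148
review_id=78: ✓ → 77
review_id=79: ✓ → 216
review_id=80: ✓ → 32
review_id=81: ✓ → 31
de_sum = 163 + 119 + 45 + 86 + 92 + 228 + 63 + 148 + 77 + 216 + 32 + 31 = 1300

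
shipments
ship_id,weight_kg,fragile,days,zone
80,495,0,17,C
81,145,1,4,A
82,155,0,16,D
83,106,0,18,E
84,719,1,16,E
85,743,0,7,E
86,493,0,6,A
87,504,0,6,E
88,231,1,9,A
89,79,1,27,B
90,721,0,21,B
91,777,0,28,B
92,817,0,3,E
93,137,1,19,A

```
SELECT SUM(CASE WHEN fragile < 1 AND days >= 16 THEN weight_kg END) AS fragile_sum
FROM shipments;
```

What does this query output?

2254

ship_id=80: ✓ → 495
ship_id=81: ✗
ship_id=82: ✓ → 155
ship_id=83: ✓ → 106
ship_id=84: ✗
ship_id=85: ✗
ship_id=86: ✗
ship_id=87: ✗
ship_id=88: ✗
ship_id=89: ✗
ship_id=90: ✓ → 721
ship_id=91: ✓ → 777
ship_id=92: ✗
ship_id=93: ✗
fragile_sum = 495 + 155 + 106 + 721 + 777 = 2254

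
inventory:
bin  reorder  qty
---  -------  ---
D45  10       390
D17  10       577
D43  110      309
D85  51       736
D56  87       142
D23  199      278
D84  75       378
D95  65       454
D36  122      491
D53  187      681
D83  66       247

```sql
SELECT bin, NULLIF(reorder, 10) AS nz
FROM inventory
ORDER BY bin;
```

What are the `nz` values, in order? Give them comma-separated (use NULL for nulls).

NULL, 199, 122, 110, NULL, 187, 87, 66, 75, 51, 65

bin=D17: reorder=10 vs 10: equal → NULL
bin=D23: reorder=199 vs 10: differ → 199
bin=D36: reorder=122 vs 10: differ → 122
bin=D43: reorder=110 vs 10: differ → 110
bin=D45: reorder=10 vs 10: equal → NULL
bin=D53: reorder=187 vs 10: differ → 187
bin=D56: reorder=87 vs 10: differ → 87
bin=D83: reorder=66 vs 10: differ → 66
bin=D84: reorder=75 vs 10: differ → 75
bin=D85: reorder=51 vs 10: differ → 51
bin=D95: reorder=65 vs 10: differ → 65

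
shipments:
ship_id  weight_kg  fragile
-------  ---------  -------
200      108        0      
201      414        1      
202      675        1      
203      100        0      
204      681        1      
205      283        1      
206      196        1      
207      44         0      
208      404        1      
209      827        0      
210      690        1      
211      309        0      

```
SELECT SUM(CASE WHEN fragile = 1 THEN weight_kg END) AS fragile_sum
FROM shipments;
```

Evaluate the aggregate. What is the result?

3343

ship_id=200: ✗
ship_id=201: ✓ → 414
ship_id=202: ✓ → 675
ship_id=203: ✗
ship_id=204: ✓ → 681
ship_id=205: ✓ → 283
ship_id=206: ✓ → 196
ship_id=207: ✗
ship_id=208: ✓ → 404
ship_id=209: ✗
ship_id=210: ✓ → 690
ship_id=211: ✗
fragile_sum = 414 + 675 + 681 + 283 + 196 + 404 + 690 = 3343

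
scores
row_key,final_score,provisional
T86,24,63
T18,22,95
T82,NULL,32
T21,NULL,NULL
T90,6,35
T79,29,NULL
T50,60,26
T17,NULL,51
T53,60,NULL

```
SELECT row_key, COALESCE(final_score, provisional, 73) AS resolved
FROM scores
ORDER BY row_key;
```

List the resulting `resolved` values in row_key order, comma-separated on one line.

51, 22, 73, 60, 60, 29, 32, 24, 6

row_key=T17: final_score=NULL, provisional=51 → 51
row_key=T18: final_score=22 → 22
row_key=T21: final_score=NULL, provisional=NULL, → literal 73 → 73
row_key=T50: final_score=60 → 60
row_key=T53: final_score=60 → 60
row_key=T79: final_score=29 → 29
row_key=T82: final_score=NULL, provisional=32 → 32
row_key=T86: final_score=24 → 24
row_key=T90: final_score=6 → 6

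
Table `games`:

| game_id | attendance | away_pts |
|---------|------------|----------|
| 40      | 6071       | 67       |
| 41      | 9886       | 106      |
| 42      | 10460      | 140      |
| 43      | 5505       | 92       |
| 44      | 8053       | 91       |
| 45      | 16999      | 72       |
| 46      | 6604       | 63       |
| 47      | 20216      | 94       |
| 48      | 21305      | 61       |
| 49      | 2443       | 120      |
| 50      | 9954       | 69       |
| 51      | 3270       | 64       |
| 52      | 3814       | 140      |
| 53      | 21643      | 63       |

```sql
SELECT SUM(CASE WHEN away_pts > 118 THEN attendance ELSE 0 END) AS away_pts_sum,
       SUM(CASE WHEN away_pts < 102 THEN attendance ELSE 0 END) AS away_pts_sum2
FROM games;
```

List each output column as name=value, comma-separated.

away_pts_sum=16717, away_pts_sum2=119620

[away_pts_sum: away_pts > 118]
game_id=40: ✗
game_id=41: ✗
game_id=42: ✓ → 10460
game_id=43: ✗
game_id=44: ✗
game_id=45: ✗
game_id=46: ✗
game_id=47: ✗
game_id=48: ✗
game_id=49: ✓ → 2443
game_id=50: ✗
game_id=51: ✗
game_id=52: ✓ → 3814
game_id=53: ✗
away_pts_sum = 10460 + 2443 + 3814 = 16717
—
[away_pts_sum2: away_pts < 102]
game_id=40: ✓ → 6071
game_id=41: ✗
game_id=42: ✗
game_id=43: ✓ → 5505
game_id=44: ✓ → 8053
game_id=45: ✓ → 16999
game_id=46: ✓ → 6604
game_id=47: ✓ → 20216
game_id=48: ✓ → 21305
game_id=49: ✗
game_id=50: ✓ → 9954
game_id=51: ✓ → 3270
game_id=52: ✗
game_id=53: ✓ → 21643
away_pts_sum2 = 6071 + 5505 + 8053 + 16999 + 6604 + 20216 + 21305 + 9954 + 3270 + 21643 = 119620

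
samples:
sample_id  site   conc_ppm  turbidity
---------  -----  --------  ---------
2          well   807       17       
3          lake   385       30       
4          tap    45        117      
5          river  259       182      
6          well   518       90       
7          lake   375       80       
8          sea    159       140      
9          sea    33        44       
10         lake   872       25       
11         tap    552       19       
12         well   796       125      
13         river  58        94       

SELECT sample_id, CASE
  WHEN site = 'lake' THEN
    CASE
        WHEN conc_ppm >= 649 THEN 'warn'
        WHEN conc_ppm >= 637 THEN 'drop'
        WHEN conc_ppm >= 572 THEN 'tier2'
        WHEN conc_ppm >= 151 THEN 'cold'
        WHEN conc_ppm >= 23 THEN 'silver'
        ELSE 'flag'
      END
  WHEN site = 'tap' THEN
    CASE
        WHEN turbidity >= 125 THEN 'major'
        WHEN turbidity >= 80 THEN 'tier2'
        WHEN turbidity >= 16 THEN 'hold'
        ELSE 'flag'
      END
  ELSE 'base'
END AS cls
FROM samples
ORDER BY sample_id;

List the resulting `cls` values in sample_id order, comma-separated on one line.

base, cold, tier2, base, base, cold, base, base, warn, hold, base, base

sample_id=2: site='well' → outer ELSE → base
sample_id=3: site='lake' → inner[conc_ppm >= 151] → cold
sample_id=4: site='tap' → inner[turbidity >= 80] → tier2
sample_id=5: site='river' → outer ELSE → base
sample_id=6: site='well' → outer ELSE → base
sample_id=7: site='lake' → inner[conc_ppm >= 151] → cold
sample_id=8: site='sea' → outer ELSE → base
sample_id=9: site='sea' → outer ELSE → base
sample_id=10: site='lake' → inner[conc_ppm >= 649] → warn
sample_id=11: site='tap' → inner[turbidity >= 16] → hold
sample_id=12: site='well' → outer ELSE → base
sample_id=13: site='river' → outer ELSE → base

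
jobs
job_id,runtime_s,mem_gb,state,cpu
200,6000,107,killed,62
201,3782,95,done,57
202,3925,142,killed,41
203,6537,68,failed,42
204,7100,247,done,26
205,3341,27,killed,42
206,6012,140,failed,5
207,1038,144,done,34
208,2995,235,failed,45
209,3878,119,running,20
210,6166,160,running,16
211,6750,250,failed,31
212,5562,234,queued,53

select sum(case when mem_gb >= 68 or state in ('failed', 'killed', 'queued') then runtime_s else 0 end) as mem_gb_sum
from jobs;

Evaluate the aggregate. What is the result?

63086

job_id=200: ✓ → 6000
job_id=201: ✓ → 3782
job_id=202: ✓ → 3925
job_id=203: ✓ → 6537
job_id=204: ✓ → 7100
job_id=205: ✓ → 3341
job_id=206: ✓ → 6012
job_id=207: ✓ → 1038
job_id=208: ✓ → 2995
job_id=209: ✓ → 3878
job_id=210: ✓ → 6166
job_id=211: ✓ → 6750
job_id=212: ✓ → 5562
mem_gb_sum = 6000 + 3782 + 3925 + 6537 + 7100 + 3341 + 6012 + 1038 + 2995 + 3878 + 6166 + 6750 + 5562 = 63086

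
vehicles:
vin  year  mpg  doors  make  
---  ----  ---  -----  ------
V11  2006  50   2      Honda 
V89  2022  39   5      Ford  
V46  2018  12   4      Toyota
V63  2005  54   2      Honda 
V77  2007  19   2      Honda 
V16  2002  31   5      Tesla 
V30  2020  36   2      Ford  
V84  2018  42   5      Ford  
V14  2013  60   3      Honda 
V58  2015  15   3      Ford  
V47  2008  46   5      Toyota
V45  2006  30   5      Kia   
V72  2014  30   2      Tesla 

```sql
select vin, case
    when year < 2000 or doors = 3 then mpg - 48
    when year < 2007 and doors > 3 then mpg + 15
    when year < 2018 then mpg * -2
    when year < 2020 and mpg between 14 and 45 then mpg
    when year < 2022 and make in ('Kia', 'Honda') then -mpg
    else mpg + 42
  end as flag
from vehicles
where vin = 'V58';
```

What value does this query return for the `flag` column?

-33

vin = V58: year=2015, mpg=15, doors=3, make=Ford.
year < 2000 or doors = 3 → true → -33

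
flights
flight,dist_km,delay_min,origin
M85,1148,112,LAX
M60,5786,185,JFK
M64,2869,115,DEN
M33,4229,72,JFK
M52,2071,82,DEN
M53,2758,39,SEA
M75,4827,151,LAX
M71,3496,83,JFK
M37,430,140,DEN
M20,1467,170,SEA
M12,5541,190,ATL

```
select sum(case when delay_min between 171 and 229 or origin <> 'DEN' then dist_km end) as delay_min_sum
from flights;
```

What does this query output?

29252

flight=M85: ✓ → 1148
flight=M60: ✓ → 5786
flight=M64: ✗
flight=M33: ✓ → 4229
flight=M52: ✗
flight=M53: ✓ → 2758
flight=M75: ✓ → 4827
flight=M71: ✓ → 3496
flight=M37: ✗
flight=M20: ✓ → 1467
flight=M12: ✓ → 5541
delay_min_sum = 1148 + 5786 + 4229 + 2758 + 4827 + 3496 + 1467 + 5541 = 29252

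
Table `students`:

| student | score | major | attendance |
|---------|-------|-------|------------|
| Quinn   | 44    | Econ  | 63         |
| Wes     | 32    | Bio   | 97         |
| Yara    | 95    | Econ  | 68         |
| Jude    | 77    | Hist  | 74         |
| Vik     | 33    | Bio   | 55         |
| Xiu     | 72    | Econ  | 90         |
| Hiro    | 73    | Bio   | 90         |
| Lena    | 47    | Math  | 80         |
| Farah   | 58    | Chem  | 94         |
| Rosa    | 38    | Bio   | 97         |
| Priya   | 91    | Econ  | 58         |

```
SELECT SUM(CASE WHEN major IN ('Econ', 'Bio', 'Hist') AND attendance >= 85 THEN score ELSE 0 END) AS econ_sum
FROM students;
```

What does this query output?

215

student=Quinn: ✗
student=Wes: ✓ → 32
student=Yara: ✗
student=Jude: ✗
student=Vik: ✗
student=Xiu: ✓ → 72
student=Hiro: ✓ → 73
student=Lena: ✗
student=Farah: ✗
student=Rosa: ✓ → 38
student=Priya: ✗
econ_sum = 32 + 72 + 73 + 38 = 215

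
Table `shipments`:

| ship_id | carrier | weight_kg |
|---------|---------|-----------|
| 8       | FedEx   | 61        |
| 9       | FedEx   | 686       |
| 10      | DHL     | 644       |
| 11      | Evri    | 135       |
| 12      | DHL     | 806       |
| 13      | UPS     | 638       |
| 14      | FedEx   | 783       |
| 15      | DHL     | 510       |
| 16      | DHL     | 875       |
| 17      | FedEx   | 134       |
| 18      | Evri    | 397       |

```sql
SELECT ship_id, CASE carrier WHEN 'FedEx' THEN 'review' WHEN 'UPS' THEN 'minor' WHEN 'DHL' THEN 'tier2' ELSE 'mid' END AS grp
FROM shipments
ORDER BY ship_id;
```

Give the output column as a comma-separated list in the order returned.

review, review, tier2, mid, tier2, minor, review, tier2, tier2, review, mid

ship_id=8: carrier='FedEx' → review
ship_id=9: carrier='FedEx' → review
ship_id=10: carrier='DHL' → tier2
ship_id=11: ELSE → mid
ship_id=12: carrier='DHL' → tier2
ship_id=13: carrier='UPS' → minor
ship_id=14: carrier='FedEx' → review
ship_id=15: carrier='DHL' → tier2
ship_id=16: carrier='DHL' → tier2
ship_id=17: carrier='FedEx' → review
ship_id=18: ELSE → mid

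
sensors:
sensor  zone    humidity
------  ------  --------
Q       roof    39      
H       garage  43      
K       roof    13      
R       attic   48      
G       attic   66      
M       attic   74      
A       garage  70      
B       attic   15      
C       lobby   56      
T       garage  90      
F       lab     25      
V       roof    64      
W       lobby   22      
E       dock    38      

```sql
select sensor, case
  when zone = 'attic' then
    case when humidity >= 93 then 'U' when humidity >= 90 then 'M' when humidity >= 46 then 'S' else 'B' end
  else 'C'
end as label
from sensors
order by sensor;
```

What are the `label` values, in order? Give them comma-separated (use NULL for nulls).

C, B, C, C, C, S, C, C, S, C, S, C, C, C

sensor=A: zone='garage' → outer ELSE → C
sensor=B: zone='attic' → inner[ELSE] → B
sensor=C: zone='lobby' → outer ELSE → C
sensor=E: zone='dock' → outer ELSE → C
sensor=F: zone='lab' → outer ELSE → C
sensor=G: zone='attic' → inner[humidity >= 46] → S
sensor=H: zone='garage' → outer ELSE → C
sensor=K: zone='roof' → outer ELSE → C
sensor=M: zone='attic' → inner[humidity >= 46] → S
sensor=Q: zone='roof' → outer ELSE → C
sensor=R: zone='attic' → inner[humidity >= 46] → S
sensor=T: zone='garage' → outer ELSE → C
sensor=V: zone='roof' → outer ELSE → C
sensor=W: zone='lobby' → outer ELSE → C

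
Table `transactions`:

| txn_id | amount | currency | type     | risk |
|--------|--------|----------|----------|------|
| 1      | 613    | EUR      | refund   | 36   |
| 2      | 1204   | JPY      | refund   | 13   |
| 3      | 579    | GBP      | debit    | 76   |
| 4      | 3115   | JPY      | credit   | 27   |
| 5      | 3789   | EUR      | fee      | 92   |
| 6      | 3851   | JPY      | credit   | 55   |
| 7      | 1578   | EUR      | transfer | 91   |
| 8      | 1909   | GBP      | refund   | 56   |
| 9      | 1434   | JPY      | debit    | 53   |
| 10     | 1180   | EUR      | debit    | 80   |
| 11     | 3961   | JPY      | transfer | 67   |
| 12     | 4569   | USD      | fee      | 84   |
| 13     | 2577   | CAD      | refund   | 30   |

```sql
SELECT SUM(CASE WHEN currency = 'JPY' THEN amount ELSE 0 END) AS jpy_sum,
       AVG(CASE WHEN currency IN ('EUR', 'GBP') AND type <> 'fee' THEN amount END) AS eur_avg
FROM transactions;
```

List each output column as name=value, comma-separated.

jpy_sum=13565, eur_avg=1171.8

[jpy_sum: currency = 'JPY']
txn_id=1: ✗
txn_id=2: ✓ → 1204
txn_id=3: ✗
txn_id=4: ✓ → 3115
txn_id=5: ✗
txn_id=6: ✓ → 3851
txn_id=7: ✗
txn_id=8: ✗
txn_id=9: ✓ → 1434
txn_id=10: ✗
txn_id=11: ✓ → 3961
txn_id=12: ✗
txn_id=13: ✗
jpy_sum = 1204 + 3115 + 3851 + 1434 + 3961 = 13565
—
[eur_avg: currency IN ('EUR', 'GBP') AND type <> 'fee']
txn_id=1: ✓ → 613
txn_id=2: ✗
txn_id=3: ✓ → 579
txn_id=4: ✗
txn_id=5: ✗
txn_id=6: ✗
txn_id=7: ✓ → 1578
txn_id=8: ✓ → 1909
txn_id=9: ✗
txn_id=10: ✓ → 1180
txn_id=11: ✗
txn_id=12: ✗
txn_id=13: ✗
eur_avg = (613 + 579 + 1578 + 1909 + 1180) / 5 = 1171.8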